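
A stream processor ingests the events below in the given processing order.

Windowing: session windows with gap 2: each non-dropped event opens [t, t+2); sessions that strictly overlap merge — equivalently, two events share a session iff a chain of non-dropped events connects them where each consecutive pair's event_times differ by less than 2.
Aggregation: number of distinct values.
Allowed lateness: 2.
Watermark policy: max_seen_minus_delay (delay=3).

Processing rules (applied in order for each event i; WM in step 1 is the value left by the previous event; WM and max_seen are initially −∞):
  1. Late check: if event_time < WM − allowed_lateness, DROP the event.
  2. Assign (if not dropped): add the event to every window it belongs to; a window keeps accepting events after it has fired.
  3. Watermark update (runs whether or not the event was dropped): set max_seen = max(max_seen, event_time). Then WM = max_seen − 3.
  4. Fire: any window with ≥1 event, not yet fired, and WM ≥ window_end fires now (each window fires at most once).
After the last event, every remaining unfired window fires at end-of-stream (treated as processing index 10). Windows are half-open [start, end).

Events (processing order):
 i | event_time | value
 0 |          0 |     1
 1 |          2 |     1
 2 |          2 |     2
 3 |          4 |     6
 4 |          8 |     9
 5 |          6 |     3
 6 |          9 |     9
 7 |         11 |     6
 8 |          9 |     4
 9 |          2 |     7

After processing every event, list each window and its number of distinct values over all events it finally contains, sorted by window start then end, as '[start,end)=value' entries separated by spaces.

i=0 t=0 v=1: → [0,2); WM=-3
i=1 t=2 v=1: → [2,4); WM=-1
i=2 t=2 v=2: → [2,4); WM=-1
i=3 t=4 v=6: → [4,6); WM=1
i=4 t=8 v=9: → [8,10); WM=5
i=5 t=6 v=3: → [6,8); WM=5
i=6 t=9 v=9: → [8,11); WM=6
i=7 t=11 v=6: → [11,13); WM=8
i=8 t=9 v=4: → [8,11); WM=8
i=9 t=2 v=7: DROP (t<8-2); WM=8

[0,2)=1 [2,4)=2 [4,6)=1 [6,8)=1 [8,11)=2 [11,13)=1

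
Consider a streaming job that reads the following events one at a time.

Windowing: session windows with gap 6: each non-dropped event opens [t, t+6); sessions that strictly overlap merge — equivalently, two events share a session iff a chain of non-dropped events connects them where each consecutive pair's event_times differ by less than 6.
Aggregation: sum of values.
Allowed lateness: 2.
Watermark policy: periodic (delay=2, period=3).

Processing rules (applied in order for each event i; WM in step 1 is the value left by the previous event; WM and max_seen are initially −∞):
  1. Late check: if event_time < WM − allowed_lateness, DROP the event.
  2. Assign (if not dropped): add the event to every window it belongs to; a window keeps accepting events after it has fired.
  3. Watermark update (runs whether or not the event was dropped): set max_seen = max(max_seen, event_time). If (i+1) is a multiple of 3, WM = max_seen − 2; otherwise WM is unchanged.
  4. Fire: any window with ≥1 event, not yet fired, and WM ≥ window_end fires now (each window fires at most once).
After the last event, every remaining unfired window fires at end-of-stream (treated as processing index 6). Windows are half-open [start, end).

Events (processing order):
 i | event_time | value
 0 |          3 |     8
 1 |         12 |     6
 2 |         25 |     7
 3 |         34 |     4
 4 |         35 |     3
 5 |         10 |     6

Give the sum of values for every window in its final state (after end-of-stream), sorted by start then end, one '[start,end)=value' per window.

i=0 t=3 v=8: → [3,9); WM=−∞
i=1 t=12 v=6: → [12,18); WM=−∞
i=2 t=25 v=7: → [25,31); WM=23
i=3 t=34 v=4: → [34,40); WM=23
i=4 t=35 v=3: → [34,41); WM=23
i=5 t=10 v=6: DROP (t<23-2); WM=33

[3,9)=8 [12,18)=6 [25,31)=7 [34,41)=7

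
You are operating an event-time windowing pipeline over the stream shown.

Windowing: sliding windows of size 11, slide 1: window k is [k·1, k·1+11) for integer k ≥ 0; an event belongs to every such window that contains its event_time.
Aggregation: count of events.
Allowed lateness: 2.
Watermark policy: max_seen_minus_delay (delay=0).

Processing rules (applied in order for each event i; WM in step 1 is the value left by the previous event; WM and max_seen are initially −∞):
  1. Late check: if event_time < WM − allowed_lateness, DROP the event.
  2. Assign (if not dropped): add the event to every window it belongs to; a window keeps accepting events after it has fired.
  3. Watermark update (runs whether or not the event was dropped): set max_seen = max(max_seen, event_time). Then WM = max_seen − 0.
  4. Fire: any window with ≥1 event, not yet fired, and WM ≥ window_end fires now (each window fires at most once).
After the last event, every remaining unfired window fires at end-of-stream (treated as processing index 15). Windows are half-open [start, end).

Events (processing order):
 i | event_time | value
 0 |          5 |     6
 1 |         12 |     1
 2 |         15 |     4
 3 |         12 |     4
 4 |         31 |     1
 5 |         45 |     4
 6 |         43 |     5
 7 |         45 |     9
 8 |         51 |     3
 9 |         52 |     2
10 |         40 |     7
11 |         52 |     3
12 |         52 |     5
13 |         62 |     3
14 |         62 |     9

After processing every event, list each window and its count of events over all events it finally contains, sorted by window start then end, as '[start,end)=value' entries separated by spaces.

i=0 t=5 v=6: → [5,16),[4,15),[3,14),[2,13),[1,12),[0,11); WM=5
i=1 t=12 v=1: → [12,23),[11,22),[10,21),[9,20),[8,19),[7,18),[6,17),[5,16),[4,15),[3,14),[2,13); WM=12; [0,11) fires=1 [1,12) fires=1
i=2 t=15 v=4: → [15,26),[14,25),[13,24),[12,23),[11,22),[10,21),[9,20),[8,19),[7,18),[6,17),[5,16); WM=15; [2,13) fires=2 [3,14) fires=2 [4,15) fires=2
i=3 t=12 v=4: DROP (t<15-2); WM=15
i=4 t=31 v=1: → [31,42),[30,41),[29,40),[28,39),[27,38),[26,37),[25,36),[24,35),[23,34),[22,33),[21,32); WM=31; [5,16) fires=3 [6,17) fires=2 [7,18) fires=2 [8,19) fires=2 [9,20) fires=2 [10,21) fires=2 [11,22) fires=2 [12,23) fires=2 [13,24) fires=1 [14,25) fires=1 [15,26) fires=1
i=5 t=45 v=4: → [45,56),[44,55),[43,54),[42,53),[41,52),[40,51),[39,50),[38,49),[37,48),[36,47),[35,46); WM=45; [21,32) fires=1 [22,33) fires=1 [23,34) fires=1 [24,35) fires=1 [25,36) fires=1 [26,37) fires=1 [27,38) fires=1 [28,39) fires=1 [29,40) fires=1 [30,41) fires=1 [31,42) fires=1
i=6 t=43 v=5: → [43,54),[42,53),[41,52),[40,51),[39,50),[38,49),[37,48),[36,47),[35,46),[34,45),[33,44); WM=45; [33,44) fires=1 [34,45) fires=1
i=7 t=45 v=9: → [45,56),[44,55),[43,54),[42,53),[41,52),[40,51),[39,50),[38,49),[37,48),[36,47),[35,46); WM=45
i=8 t=51 v=3: → [51,62),[50,61),[49,60),[48,59),[47,58),[46,57),[45,56),[44,55),[43,54),[42,53),[41,52); WM=51; [35,46) fires=3 [36,47) fires=3 [37,48) fires=3 [38,49) fires=3 [39,50) fires=3 [40,51) fires=3
i=9 t=52 v=2: → [52,63),[51,62),[50,61),[49,60),[48,59),[47,58),[46,57),[45,56),[44,55),[43,54),[42,53); WM=52; [41,52) fires=4
i=10 t=40 v=7: DROP (t<52-2); WM=52
i=11 t=52 v=3: → [52,63),[51,62),[50,61),[49,60),[48,59),[47,58),[46,57),[45,56),[44,55),[43,54),[42,53); WM=52
i=12 t=52 v=5: → [52,63),[51,62),[50,61),[49,60),[48,59),[47,58),[46,57),[45,56),[44,55),[43,54),[42,53); WM=52
i=13 t=62 v=3: → [62,73),[61,72),[60,71),[59,70),[58,69),[57,68),[56,67),[55,66),[54,65),[53,64),[52,63); WM=62; [42,53) fires=7 [43,54) fires=7 [44,55) fires=6 [45,56) fires=6 [46,57) fires=4 [47,58) fires=4 [48,59) fires=4 [49,60) fires=4 [50,61) fires=4 [51,62) fires=4
i=14 t=62 v=9: → [62,73),[61,72),[60,71),[59,70),[58,69),[57,68),[56,67),[55,66),[54,65),[53,64),[52,63); WM=62

[0,11)=1 [1,12)=1 [2,13)=2 [3,14)=2 [4,15)=2 [5,16)=3 [6,17)=2 [7,18)=2 [8,19)=2 [9,20)=2 [10,21)=2 [11,22)=2 [12,23)=2 [13,24)=1 [14,25)=1 [15,26)=1 [21,32)=1 [22,33)=1 [23,34)=1 [24,35)=1 [25,36)=1 [26,37)=1 [27,38)=1 [28,39)=1 [29,40)=1 [30,41)=1 [31,42)=1 [33,44)=1 [34,45)=1 [35,46)=3 [36,47)=3 [37,48)=3 [38,49)=3 [39,50)=3 [40,51)=3 [41,52)=4 [42,53)=7 [43,54)=7 [44,55)=6 [45,56)=6 [46,57)=4 [47,58)=4 [48,59)=4 [49,60)=4 [50,61)=4 [51,62)=4 [52,63)=5 [53,64)=2 [54,65)=2 [55,66)=2 [56,67)=2 [57,68)=2 [58,69)=2 [59,70)=2 [60,71)=2 [61,72)=2 [62,73)=2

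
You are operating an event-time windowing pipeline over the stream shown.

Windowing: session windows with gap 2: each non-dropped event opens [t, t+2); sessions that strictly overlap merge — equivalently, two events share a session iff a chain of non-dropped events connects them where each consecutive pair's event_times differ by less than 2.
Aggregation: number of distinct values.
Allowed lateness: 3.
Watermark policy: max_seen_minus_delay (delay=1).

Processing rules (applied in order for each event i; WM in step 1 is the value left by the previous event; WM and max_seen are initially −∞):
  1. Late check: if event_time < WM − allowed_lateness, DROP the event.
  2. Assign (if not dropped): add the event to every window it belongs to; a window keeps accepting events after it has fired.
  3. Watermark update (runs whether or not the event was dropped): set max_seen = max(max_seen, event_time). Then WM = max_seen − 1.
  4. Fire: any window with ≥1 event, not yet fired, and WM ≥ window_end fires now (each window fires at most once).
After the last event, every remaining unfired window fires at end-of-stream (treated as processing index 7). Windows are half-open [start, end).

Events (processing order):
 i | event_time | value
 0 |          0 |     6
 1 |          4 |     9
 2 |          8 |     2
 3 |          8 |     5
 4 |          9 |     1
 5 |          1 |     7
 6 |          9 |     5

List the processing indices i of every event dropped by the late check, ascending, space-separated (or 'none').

5

i=0 t=0 v=6: → [0,2); WM=-1
i=1 t=4 v=9: → [4,6); WM=3
i=2 t=8 v=2: → [8,10); WM=7
i=3 t=8 v=5: → [8,10); WM=7
i=4 t=9 v=1: → [8,11); WM=8
i=5 t=1 v=7: DROP (t<8-3); WM=8
i=6 t=9 v=5: → [8,11); WM=8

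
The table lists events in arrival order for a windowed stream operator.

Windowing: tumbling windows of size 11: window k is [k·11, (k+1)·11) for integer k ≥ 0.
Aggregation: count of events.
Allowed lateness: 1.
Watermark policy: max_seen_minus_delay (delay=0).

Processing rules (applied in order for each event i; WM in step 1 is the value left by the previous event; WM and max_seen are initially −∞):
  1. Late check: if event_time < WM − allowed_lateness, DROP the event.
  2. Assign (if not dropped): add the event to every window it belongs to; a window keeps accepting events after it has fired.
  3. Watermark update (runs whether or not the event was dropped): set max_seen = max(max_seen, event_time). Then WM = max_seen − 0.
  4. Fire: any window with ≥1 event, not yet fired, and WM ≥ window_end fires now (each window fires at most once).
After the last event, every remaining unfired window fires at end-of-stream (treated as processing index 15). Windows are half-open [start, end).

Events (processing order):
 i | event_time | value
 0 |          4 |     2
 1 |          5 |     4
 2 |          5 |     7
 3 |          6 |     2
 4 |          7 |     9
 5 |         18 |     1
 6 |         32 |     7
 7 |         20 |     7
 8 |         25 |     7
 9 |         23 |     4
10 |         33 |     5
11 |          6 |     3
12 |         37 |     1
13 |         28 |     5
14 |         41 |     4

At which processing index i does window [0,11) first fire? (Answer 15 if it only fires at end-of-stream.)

5

i=0 t=4 v=2: → [0,11); WM=4
i=1 t=5 v=4: → [0,11); WM=5
i=2 t=5 v=7: → [0,11); WM=5
i=3 t=6 v=2: → [0,11); WM=6
i=4 t=7 v=9: → [0,11); WM=7
i=5 t=18 v=1: → [11,22); WM=18; [0,11) fires=5
i=6 t=32 v=7: → [22,33); WM=32; [11,22) fires=1
i=7 t=20 v=7: DROP (t<32-1); WM=32
i=8 t=25 v=7: DROP (t<32-1); WM=32
i=9 t=23 v=4: DROP (t<32-1); WM=32
i=10 t=33 v=5: → [33,44); WM=33; [22,33) fires=1
i=11 t=6 v=3: DROP (t<33-1); WM=33
i=12 t=37 v=1: → [33,44); WM=37
i=13 t=28 v=5: DROP (t<37-1); WM=37
i=14 t=41 v=4: → [33,44); WM=41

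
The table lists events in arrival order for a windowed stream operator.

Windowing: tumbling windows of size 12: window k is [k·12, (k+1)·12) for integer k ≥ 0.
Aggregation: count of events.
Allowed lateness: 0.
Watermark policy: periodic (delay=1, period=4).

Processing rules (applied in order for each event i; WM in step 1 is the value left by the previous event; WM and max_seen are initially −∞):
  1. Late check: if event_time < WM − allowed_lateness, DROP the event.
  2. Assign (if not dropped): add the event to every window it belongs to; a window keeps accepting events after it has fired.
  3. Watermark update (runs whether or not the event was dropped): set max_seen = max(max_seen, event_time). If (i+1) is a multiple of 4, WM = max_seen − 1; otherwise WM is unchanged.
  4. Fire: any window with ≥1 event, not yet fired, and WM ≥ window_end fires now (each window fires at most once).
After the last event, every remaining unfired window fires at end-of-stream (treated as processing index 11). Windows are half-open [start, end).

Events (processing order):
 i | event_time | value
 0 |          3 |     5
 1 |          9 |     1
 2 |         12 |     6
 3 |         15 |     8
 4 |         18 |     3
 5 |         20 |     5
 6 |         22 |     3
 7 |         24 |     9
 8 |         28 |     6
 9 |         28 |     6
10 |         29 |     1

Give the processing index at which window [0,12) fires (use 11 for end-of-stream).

3

i=0 t=3 v=5: → [0,12); WM=−∞
i=1 t=9 v=1: → [0,12); WM=−∞
i=2 t=12 v=6: → [12,24); WM=−∞
i=3 t=15 v=8: → [12,24); WM=14; [0,12) fires=2
i=4 t=18 v=3: → [12,24); WM=14
i=5 t=20 v=5: → [12,24); WM=14
i=6 t=22 v=3: → [12,24); WM=14
i=7 t=24 v=9: → [24,36); WM=23
i=8 t=28 v=6: → [24,36); WM=23
i=9 t=28 v=6: → [24,36); WM=23
i=10 t=29 v=1: → [24,36); WM=23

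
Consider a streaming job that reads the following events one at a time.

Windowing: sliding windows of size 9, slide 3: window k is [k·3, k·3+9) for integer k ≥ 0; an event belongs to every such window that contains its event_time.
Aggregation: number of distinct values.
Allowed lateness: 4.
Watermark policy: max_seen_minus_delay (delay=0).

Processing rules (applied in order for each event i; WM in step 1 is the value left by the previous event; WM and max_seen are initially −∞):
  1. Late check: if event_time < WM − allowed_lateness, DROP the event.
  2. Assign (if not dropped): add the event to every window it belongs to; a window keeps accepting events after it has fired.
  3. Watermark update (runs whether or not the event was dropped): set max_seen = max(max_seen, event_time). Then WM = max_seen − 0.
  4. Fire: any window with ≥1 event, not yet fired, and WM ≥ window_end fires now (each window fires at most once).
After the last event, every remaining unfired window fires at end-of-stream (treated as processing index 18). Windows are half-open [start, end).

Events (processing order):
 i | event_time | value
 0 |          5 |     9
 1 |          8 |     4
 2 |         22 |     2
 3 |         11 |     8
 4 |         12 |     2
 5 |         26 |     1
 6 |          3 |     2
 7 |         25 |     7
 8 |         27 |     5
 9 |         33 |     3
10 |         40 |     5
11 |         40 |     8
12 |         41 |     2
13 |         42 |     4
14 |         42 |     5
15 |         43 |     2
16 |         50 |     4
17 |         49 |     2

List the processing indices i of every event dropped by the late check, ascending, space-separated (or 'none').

3 4 6

i=0 t=5 v=9: → [3,12),[0,9); WM=5
i=1 t=8 v=4: → [6,15),[3,12),[0,9); WM=8
i=2 t=22 v=2: → [21,30),[18,27),[15,24); WM=22; [0,9) fires=2 [3,12) fires=2 [6,15) fires=1
i=3 t=11 v=8: DROP (t<22-4); WM=22
i=4 t=12 v=2: DROP (t<22-4); WM=22
i=5 t=26 v=1: → [24,33),[21,30),[18,27); WM=26; [15,24) fires=1
i=6 t=3 v=2: DROP (t<26-4); WM=26
i=7 t=25 v=7: → [24,33),[21,30),[18,27); WM=26
i=8 t=27 v=5: → [27,36),[24,33),[21,30); WM=27; [18,27) fires=3
i=9 t=33 v=3: → [33,42),[30,39),[27,36); WM=33; [21,30) fires=4 [24,33) fires=3
i=10 t=40 v=5: → [39,48),[36,45),[33,42); WM=40; [27,36) fires=2 [30,39) fires=1
i=11 t=40 v=8: → [39,48),[36,45),[33,42); WM=40
i=12 t=41 v=2: → [39,48),[36,45),[33,42); WM=41
i=13 t=42 v=4: → [42,51),[39,48),[36,45); WM=42; [33,42) fires=4
i=14 t=42 v=5: → [42,51),[39,48),[36,45); WM=42
i=15 t=43 v=2: → [42,51),[39,48),[36,45); WM=43
i=16 t=50 v=4: → [48,57),[45,54),[42,51); WM=50; [36,45) fires=4 [39,48) fires=4
i=17 t=49 v=2: → [48,57),[45,54),[42,51); WM=50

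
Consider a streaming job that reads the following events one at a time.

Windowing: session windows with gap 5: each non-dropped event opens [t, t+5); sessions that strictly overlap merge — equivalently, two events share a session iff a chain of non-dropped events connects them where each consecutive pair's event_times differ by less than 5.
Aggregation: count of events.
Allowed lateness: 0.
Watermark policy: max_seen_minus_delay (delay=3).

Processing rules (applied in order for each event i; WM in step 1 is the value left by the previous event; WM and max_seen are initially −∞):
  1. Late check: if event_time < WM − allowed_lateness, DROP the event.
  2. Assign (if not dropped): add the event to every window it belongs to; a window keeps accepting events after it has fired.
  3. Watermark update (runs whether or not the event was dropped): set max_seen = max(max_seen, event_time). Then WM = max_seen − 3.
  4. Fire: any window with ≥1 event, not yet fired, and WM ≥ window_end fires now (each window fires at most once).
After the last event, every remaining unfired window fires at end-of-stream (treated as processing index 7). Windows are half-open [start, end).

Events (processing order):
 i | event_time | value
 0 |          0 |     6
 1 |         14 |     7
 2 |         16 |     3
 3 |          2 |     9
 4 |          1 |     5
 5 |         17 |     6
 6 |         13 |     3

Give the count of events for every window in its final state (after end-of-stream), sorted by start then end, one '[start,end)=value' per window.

i=0 t=0 v=6: → [0,5); WM=-3
i=1 t=14 v=7: → [14,19); WM=11
i=2 t=16 v=3: → [14,21); WM=13
i=3 t=2 v=9: DROP (t<13-0); WM=13
i=4 t=1 v=5: DROP (t<13-0); WM=13
i=5 t=17 v=6: → [14,22); WM=14
i=6 t=13 v=3: DROP (t<14-0); WM=14

[0,5)=1 [14,22)=3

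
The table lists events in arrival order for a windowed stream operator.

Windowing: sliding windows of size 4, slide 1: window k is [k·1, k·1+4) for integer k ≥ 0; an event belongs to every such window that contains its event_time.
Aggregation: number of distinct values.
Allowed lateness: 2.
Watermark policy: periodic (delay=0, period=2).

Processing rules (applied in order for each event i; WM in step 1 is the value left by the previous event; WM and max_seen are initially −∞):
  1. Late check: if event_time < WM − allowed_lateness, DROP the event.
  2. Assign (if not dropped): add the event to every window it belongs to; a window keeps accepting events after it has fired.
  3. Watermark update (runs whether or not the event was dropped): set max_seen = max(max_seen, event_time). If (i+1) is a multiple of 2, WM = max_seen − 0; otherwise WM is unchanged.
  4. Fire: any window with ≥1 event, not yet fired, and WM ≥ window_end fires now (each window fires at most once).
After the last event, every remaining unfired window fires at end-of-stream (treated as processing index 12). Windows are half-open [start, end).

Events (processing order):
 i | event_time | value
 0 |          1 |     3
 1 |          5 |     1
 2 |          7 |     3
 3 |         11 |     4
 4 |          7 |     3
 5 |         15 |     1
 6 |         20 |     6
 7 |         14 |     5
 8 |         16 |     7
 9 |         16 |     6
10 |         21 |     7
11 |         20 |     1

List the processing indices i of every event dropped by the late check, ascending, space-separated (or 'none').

4 8 9

i=0 t=1 v=3: → [1,5),[0,4); WM=−∞
i=1 t=5 v=1: → [5,9),[4,8),[3,7),[2,6); WM=5; [0,4) fires=1 [1,5) fires=1
i=2 t=7 v=3: → [7,11),[6,10),[5,9),[4,8); WM=5
i=3 t=11 v=4: → [11,15),[10,14),[9,13),[8,12); WM=11; [2,6) fires=1 [3,7) fires=1 [4,8) fires=2 [5,9) fires=2 [6,10) fires=1 [7,11) fires=1
i=4 t=7 v=3: DROP (t<11-2); WM=11
i=5 t=15 v=1: → [15,19),[14,18),[13,17),[12,16); WM=15; [8,12) fires=1 [9,13) fires=1 [10,14) fires=1 [11,15) fires=1
i=6 t=20 v=6: → [20,24),[19,23),[18,22),[17,21); WM=15
i=7 t=14 v=5: → [14,18),[13,17),[12,16),[11,15); WM=20; [12,16) fires=2 [13,17) fires=2 [14,18) fires=2 [15,19) fires=1
i=8 t=16 v=7: DROP (t<20-2); WM=20
i=9 t=16 v=6: DROP (t<20-2); WM=20
i=10 t=21 v=7: → [21,25),[20,24),[19,23),[18,22); WM=20
i=11 t=20 v=1: → [20,24),[19,23),[18,22),[17,21); WM=21; [17,21) fires=2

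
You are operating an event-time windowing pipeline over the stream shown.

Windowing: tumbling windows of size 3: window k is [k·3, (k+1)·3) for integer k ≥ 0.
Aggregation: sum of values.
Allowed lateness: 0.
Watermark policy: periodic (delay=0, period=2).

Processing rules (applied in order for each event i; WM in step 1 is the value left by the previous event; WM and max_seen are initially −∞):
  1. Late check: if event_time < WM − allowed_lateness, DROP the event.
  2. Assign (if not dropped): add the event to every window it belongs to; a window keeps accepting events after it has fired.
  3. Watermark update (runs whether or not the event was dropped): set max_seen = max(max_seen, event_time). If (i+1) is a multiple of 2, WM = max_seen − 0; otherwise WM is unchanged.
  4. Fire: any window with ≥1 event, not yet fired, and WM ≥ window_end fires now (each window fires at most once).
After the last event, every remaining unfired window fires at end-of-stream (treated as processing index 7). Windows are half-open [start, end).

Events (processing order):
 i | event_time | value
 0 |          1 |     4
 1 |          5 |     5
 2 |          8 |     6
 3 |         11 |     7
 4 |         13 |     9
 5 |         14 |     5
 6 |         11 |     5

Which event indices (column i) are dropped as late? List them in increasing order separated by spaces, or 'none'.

i=0 t=1 v=4: → [0,3); WM=−∞
i=1 t=5 v=5: → [3,6); WM=5; [0,3) fires=4
i=2 t=8 v=6: → [6,9); WM=5
i=3 t=11 v=7: → [9,12); WM=11; [3,6) fires=5 [6,9) fires=6
i=4 t=13 v=9: → [12,15); WM=11
i=5 t=14 v=5: → [12,15); WM=14; [9,12) fires=7
i=6 t=11 v=5: DROP (t<14-0); WM=14

6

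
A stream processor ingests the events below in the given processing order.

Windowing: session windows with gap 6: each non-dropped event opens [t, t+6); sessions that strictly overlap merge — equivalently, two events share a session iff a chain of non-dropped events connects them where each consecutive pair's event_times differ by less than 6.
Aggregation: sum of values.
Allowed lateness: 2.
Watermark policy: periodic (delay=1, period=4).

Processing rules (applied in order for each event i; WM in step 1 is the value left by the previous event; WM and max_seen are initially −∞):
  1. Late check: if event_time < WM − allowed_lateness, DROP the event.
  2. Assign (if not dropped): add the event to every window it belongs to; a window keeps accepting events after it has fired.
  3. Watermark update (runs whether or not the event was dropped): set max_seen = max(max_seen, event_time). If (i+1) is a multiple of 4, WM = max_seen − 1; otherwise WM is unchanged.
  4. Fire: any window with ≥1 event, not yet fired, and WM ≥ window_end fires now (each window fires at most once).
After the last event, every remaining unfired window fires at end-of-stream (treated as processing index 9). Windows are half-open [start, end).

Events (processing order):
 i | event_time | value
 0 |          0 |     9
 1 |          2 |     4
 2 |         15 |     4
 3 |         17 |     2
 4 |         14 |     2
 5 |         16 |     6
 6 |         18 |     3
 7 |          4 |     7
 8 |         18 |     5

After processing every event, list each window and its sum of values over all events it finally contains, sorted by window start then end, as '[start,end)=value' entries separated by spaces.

[0,8)=13 [14,24)=22

i=0 t=0 v=9: → [0,6); WM=−∞
i=1 t=2 v=4: → [0,8); WM=−∞
i=2 t=15 v=4: → [15,21); WM=−∞
i=3 t=17 v=2: → [15,23); WM=16
i=4 t=14 v=2: → [14,23); WM=16
i=5 t=16 v=6: → [14,23); WM=16
i=6 t=18 v=3: → [14,24); WM=16
i=7 t=4 v=7: DROP (t<16-2); WM=17
i=8 t=18 v=5: → [14,24); WM=17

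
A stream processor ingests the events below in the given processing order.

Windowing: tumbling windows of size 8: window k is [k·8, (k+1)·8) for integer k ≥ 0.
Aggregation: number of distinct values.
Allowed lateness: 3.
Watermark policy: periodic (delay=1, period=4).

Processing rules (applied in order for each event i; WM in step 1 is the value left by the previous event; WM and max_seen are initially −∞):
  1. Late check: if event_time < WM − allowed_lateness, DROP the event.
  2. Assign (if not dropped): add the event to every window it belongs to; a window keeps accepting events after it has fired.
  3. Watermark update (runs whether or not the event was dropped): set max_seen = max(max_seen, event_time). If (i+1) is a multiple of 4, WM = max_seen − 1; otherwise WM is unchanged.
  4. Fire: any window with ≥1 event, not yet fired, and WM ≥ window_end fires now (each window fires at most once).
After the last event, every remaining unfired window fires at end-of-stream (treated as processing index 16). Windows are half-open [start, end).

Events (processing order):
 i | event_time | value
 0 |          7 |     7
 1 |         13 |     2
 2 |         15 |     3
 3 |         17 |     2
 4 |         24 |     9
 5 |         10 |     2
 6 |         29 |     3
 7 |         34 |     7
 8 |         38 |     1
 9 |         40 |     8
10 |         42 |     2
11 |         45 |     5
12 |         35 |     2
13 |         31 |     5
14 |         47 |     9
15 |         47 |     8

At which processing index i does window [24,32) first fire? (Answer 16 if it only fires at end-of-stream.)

i=0 t=7 v=7: → [0,8); WM=−∞
i=1 t=13 v=2: → [8,16); WM=−∞
i=2 t=15 v=3: → [8,16); WM=−∞
i=3 t=17 v=2: → [16,24); WM=16; [0,8) fires=1 [8,16) fires=2
i=4 t=24 v=9: → [24,32); WM=16
i=5 t=10 v=2: DROP (t<16-3); WM=16
i=6 t=29 v=3: → [24,32); WM=16
i=7 t=34 v=7: → [32,40); WM=33; [16,24) fires=1 [24,32) fires=2
i=8 t=38 v=1: → [32,40); WM=33
i=9 t=40 v=8: → [40,48); WM=33
i=10 t=42 v=2: → [40,48); WM=33
i=11 t=45 v=5: → [40,48); WM=44; [32,40) fires=2
i=12 t=35 v=2: DROP (t<44-3); WM=44
i=13 t=31 v=5: DROP (t<44-3); WM=44
i=14 t=47 v=9: → [40,48); WM=44
i=15 t=47 v=8: → [40,48); WM=46

7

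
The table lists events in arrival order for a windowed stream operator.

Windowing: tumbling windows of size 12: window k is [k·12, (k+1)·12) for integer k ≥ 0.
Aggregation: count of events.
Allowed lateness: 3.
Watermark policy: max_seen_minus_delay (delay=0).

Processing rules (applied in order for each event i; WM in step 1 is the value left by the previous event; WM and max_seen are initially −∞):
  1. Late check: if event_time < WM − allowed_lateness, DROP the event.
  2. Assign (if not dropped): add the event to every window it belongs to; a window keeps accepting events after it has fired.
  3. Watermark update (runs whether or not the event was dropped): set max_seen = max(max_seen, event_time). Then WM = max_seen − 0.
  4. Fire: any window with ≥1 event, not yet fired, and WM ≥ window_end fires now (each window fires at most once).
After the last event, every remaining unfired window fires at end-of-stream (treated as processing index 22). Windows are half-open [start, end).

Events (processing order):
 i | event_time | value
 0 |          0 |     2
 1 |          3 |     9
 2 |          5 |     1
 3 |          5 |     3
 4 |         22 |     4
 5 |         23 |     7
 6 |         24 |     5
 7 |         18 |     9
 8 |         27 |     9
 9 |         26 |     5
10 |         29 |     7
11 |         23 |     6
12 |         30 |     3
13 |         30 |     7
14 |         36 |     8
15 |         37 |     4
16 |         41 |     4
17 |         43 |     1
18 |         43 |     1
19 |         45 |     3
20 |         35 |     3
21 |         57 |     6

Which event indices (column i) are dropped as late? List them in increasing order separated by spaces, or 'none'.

i=0 t=0 v=2: → [0,12); WM=0
i=1 t=3 v=9: → [0,12); WM=3
i=2 t=5 v=1: → [0,12); WM=5
i=3 t=5 v=3: → [0,12); WM=5
i=4 t=22 v=4: → [12,24); WM=22; [0,12) fires=4
i=5 t=23 v=7: → [12,24); WM=23
i=6 t=24 v=5: → [24,36); WM=24; [12,24) fires=2
i=7 t=18 v=9: DROP (t<24-3); WM=24
i=8 t=27 v=9: → [24,36); WM=27
i=9 t=26 v=5: → [24,36); WM=27
i=10 t=29 v=7: → [24,36); WM=29
i=11 t=23 v=6: DROP (t<29-3); WM=29
i=12 t=30 v=3: → [24,36); WM=30
i=13 t=30 v=7: → [24,36); WM=30
i=14 t=36 v=8: → [36,48); WM=36; [24,36) fires=6
i=15 t=37 v=4: → [36,48); WM=37
i=16 t=41 v=4: → [36,48); WM=41
i=17 t=43 v=1: → [36,48); WM=43
i=18 t=43 v=1: → [36,48); WM=43
i=19 t=45 v=3: → [36,48); WM=45
i=20 t=35 v=3: DROP (t<45-3); WM=45
i=21 t=57 v=6: → [48,60); WM=57; [36,48) fires=6

7 11 20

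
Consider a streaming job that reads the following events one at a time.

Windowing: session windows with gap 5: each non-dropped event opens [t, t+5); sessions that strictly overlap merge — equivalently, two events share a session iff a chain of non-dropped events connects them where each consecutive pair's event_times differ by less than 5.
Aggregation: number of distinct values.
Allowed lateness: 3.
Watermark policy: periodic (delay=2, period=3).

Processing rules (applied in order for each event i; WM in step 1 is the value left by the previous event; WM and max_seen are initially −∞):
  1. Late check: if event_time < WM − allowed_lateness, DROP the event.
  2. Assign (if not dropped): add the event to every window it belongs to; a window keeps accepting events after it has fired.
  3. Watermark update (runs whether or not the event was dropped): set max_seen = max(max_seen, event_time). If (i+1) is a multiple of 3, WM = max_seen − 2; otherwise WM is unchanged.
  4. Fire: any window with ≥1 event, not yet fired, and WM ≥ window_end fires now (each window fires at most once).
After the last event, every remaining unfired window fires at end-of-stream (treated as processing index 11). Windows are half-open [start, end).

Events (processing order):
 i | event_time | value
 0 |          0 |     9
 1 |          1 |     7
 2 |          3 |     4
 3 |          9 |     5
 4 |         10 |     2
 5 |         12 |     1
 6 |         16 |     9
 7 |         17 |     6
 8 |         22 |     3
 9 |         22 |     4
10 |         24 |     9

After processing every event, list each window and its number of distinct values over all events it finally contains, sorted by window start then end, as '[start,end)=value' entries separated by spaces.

[0,8)=3 [9,22)=5 [22,29)=3

i=0 t=0 v=9: → [0,5); WM=−∞
i=1 t=1 v=7: → [0,6); WM=−∞
i=2 t=3 v=4: → [0,8); WM=1
i=3 t=9 v=5: → [9,14); WM=1
i=4 t=10 v=2: → [9,15); WM=1
i=5 t=12 v=1: → [9,17); WM=10
i=6 t=16 v=9: → [9,21); WM=10
i=7 t=17 v=6: → [9,22); WM=10
i=8 t=22 v=3: → [22,27); WM=20
i=9 t=22 v=4: → [22,27); WM=20
i=10 t=24 v=9: → [22,29); WM=20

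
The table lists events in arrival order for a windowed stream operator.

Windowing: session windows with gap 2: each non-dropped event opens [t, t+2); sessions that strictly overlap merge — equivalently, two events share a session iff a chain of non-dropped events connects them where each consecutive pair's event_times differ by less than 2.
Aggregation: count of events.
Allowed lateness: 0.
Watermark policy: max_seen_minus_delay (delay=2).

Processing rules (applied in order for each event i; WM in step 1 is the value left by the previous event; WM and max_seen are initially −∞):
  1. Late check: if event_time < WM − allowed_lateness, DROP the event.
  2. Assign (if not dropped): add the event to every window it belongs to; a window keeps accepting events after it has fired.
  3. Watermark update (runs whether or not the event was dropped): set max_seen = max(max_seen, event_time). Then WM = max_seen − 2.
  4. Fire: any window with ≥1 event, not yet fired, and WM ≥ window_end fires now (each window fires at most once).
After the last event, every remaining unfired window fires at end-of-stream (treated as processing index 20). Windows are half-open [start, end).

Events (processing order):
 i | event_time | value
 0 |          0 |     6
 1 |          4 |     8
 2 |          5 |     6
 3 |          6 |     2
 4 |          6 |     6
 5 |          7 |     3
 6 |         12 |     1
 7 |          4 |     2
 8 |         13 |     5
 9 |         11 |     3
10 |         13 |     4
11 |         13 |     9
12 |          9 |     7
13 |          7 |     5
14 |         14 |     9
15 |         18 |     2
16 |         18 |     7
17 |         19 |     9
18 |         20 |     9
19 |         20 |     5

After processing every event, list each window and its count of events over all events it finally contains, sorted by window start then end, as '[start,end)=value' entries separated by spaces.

i=0 t=0 v=6: → [0,2); WM=-2
i=1 t=4 v=8: → [4,6); WM=2
i=2 t=5 v=6: → [4,7); WM=3
i=3 t=6 v=2: → [4,8); WM=4
i=4 t=6 v=6: → [4,8); WM=4
i=5 t=7 v=3: → [4,9); WM=5
i=6 t=12 v=1: → [12,14); WM=10
i=7 t=4 v=2: DROP (t<10-0); WM=10
i=8 t=13 v=5: → [12,15); WM=11
i=9 t=11 v=3: → [11,15); WM=11
i=10 t=13 v=4: → [11,15); WM=11
i=11 t=13 v=9: → [11,15); WM=11
i=12 t=9 v=7: DROP (t<11-0); WM=11
i=13 t=7 v=5: DROP (t<11-0); WM=11
i=14 t=14 v=9: → [11,16); WM=12
i=15 t=18 v=2: → [18,20); WM=16
i=16 t=18 v=7: → [18,20); WM=16
i=17 t=19 v=9: → [18,21); WM=17
i=18 t=20 v=9: → [18,22); WM=18
i=19 t=20 v=5: → [18,22); WM=18

[0,2)=1 [4,9)=5 [11,16)=6 [18,22)=5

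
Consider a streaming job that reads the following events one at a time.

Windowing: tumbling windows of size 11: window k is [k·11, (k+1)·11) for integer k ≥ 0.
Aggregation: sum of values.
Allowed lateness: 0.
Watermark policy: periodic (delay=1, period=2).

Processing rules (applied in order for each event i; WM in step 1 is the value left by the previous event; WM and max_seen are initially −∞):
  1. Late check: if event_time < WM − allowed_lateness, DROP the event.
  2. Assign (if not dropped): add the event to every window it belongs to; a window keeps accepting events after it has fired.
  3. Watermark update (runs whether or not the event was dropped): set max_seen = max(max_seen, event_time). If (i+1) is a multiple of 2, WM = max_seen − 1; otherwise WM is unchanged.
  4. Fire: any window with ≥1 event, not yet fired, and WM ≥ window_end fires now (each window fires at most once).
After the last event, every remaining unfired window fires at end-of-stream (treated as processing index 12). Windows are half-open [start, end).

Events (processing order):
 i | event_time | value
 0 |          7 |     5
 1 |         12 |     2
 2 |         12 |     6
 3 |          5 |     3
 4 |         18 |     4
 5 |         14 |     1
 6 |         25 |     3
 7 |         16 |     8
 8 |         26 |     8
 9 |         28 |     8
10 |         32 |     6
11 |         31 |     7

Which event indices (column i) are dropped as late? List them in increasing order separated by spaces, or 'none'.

i=0 t=7 v=5: → [0,11); WM=−∞
i=1 t=12 v=2: → [11,22); WM=11; [0,11) fires=5
i=2 t=12 v=6: → [11,22); WM=11
i=3 t=5 v=3: DROP (t<11-0); WM=11
i=4 t=18 v=4: → [11,22); WM=11
i=5 t=14 v=1: → [11,22); WM=17
i=6 t=25 v=3: → [22,33); WM=17
i=7 t=16 v=8: DROP (t<17-0); WM=24; [11,22) fires=13
i=8 t=26 v=8: → [22,33); WM=24
i=9 t=28 v=8: → [22,33); WM=27
i=10 t=32 v=6: → [22,33); WM=27
i=11 t=31 v=7: → [22,33); WM=31

3 7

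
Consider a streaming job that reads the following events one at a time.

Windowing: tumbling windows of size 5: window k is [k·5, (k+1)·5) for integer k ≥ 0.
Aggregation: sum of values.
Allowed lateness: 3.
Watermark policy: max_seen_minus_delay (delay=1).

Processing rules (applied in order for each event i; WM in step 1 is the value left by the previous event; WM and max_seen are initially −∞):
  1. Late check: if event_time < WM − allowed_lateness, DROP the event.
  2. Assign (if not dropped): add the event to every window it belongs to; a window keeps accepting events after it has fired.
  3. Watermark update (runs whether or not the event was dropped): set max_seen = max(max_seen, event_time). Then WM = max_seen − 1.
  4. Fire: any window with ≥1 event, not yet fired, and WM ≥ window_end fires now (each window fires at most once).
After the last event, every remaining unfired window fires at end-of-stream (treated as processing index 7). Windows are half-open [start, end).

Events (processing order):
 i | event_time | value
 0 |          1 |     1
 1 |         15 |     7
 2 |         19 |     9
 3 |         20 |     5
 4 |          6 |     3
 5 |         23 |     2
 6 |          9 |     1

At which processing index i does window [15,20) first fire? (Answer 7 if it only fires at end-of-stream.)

i=0 t=1 v=1: → [0,5); WM=0
i=1 t=15 v=7: → [15,20); WM=14; [0,5) fires=1
i=2 t=19 v=9: → [15,20); WM=18
i=3 t=20 v=5: → [20,25); WM=19
i=4 t=6 v=3: DROP (t<19-3); WM=19
i=5 t=23 v=2: → [20,25); WM=22; [15,20) fires=16
i=6 t=9 v=1: DROP (t<22-3); WM=22

5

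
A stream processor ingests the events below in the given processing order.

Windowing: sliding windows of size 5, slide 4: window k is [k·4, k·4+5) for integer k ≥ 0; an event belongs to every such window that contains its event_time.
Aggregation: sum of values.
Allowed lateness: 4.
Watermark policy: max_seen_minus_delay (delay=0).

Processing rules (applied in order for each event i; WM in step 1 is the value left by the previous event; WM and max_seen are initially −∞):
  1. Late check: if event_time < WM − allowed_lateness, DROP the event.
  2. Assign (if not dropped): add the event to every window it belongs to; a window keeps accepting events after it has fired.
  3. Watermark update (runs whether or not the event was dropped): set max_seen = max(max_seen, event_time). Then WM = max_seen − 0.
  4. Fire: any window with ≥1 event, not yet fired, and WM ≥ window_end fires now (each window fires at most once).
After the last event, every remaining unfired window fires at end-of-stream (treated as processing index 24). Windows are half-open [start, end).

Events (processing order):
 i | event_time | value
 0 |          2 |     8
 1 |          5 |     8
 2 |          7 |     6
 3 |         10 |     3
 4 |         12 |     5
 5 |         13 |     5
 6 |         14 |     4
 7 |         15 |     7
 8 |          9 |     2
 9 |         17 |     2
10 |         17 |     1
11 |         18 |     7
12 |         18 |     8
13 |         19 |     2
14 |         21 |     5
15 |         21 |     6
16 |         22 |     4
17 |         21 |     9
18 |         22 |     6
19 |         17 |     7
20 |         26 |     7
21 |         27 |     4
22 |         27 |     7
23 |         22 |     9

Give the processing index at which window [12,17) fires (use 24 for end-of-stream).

i=0 t=2 v=8: → [0,5); WM=2
i=1 t=5 v=8: → [4,9); WM=5; [0,5) fires=8
i=2 t=7 v=6: → [4,9); WM=7
i=3 t=10 v=3: → [8,13); WM=10; [4,9) fires=14
i=4 t=12 v=5: → [12,17),[8,13); WM=12
i=5 t=13 v=5: → [12,17); WM=13; [8,13) fires=8
i=6 t=14 v=4: → [12,17); WM=14
i=7 t=15 v=7: → [12,17); WM=15
i=8 t=9 v=2: DROP (t<15-4); WM=15
i=9 t=17 v=2: → [16,21); WM=17; [12,17) fires=21
i=10 t=17 v=1: → [16,21); WM=17
i=11 t=18 v=7: → [16,21); WM=18
i=12 t=18 v=8: → [16,21); WM=18
i=13 t=19 v=2: → [16,21); WM=19
i=14 t=21 v=5: → [20,25); WM=21; [16,21) fires=20
i=15 t=21 v=6: → [20,25); WM=21
i=16 t=22 v=4: → [20,25); WM=22
i=17 t=21 v=9: → [20,25); WM=22
i=18 t=22 v=6: → [20,25); WM=22
i=19 t=17 v=7: DROP (t<22-4); WM=22
i=20 t=26 v=7: → [24,29); WM=26; [20,25) fires=30
i=21 t=27 v=4: → [24,29); WM=27
i=22 t=27 v=7: → [24,29); WM=27
i=23 t=22 v=9: DROP (t<27-4); WM=27

9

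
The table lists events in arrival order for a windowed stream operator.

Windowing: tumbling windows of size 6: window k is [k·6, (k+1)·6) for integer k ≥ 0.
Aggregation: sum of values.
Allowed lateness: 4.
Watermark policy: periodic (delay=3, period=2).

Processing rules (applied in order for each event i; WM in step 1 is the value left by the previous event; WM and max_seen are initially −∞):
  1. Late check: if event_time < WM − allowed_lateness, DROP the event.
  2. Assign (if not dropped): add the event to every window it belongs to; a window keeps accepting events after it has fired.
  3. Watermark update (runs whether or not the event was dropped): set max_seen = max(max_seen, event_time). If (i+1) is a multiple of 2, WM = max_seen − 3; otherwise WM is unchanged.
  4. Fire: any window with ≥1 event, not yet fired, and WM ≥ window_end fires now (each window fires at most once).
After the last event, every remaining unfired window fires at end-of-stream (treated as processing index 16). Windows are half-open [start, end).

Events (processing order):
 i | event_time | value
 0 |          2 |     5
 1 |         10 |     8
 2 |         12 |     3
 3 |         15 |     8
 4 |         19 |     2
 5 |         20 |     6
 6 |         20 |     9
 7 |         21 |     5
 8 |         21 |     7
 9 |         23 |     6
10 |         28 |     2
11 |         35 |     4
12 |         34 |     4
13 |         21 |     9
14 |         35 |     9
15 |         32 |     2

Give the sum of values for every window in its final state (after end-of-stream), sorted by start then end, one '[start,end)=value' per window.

[0,6)=5 [6,12)=8 [12,18)=11 [18,24)=35 [24,30)=2 [30,36)=19

i=0 t=2 v=5: → [0,6); WM=−∞
i=1 t=10 v=8: → [6,12); WM=7; [0,6) fires=5
i=2 t=12 v=3: → [12,18); WM=7
i=3 t=15 v=8: → [12,18); WM=12; [6,12) fires=8
i=4 t=19 v=2: → [18,24); WM=12
i=5 t=20 v=6: → [18,24); WM=17
i=6 t=20 v=9: → [18,24); WM=17
i=7 t=21 v=5: → [18,24); WM=18; [12,18) fires=11
i=8 t=21 v=7: → [18,24); WM=18
i=9 t=23 v=6: → [18,24); WM=20
i=10 t=28 v=2: → [24,30); WM=20
i=11 t=35 v=4: → [30,36); WM=32; [18,24) fires=35 [24,30) fires=2
i=12 t=34 v=4: → [30,36); WM=32
i=13 t=21 v=9: DROP (t<32-4); WM=32
i=14 t=35 v=9: → [30,36); WM=32
i=15 t=32 v=2: → [30,36); WM=32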